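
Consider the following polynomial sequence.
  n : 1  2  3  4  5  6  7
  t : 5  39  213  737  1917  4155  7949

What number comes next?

First differences: 34, 174, 524, 1180, 2238, 3794
Second differences: 140, 350, 656, 1058, 1556
Third differences: 210, 306, 402, 498
Fourth differences: 96, 96, 96
Constant fourth difference = 96, so extend:
498 + 96 = 594;  1556 + 594 = 2150;  3794 + 2150 = 5944;  7949 + 5944 = 13893

13893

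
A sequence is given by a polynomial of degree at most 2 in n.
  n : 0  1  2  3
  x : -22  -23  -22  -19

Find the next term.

D1: -1 , 1 , 3
D2: 2 , 2
The second differences are constant (2).
3 + 2 = 5;  -19 + 5 = -14

-14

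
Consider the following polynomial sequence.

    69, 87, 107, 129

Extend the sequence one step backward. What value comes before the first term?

Δ: 18, 20, 22
Δ²: 2, 2
The second differences are constant at 2.
Work back: 18 − 2 = 16;  69 − 16 = 53

53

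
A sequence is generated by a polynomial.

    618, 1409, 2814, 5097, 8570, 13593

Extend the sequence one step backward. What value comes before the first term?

225

791, 1405, 2283, 3473, 5023
614, 878, 1190, 1550
264, 312, 360
48, 48
The fourth differences are constant at 48.
Work back: 264 − 48 = 216;  614 − 216 = 398;  791 − 398 = 393;  618 − 393 = 225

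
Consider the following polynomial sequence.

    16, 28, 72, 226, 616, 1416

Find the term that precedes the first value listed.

12  44  154  390  800
32  110  236  410
78  126  174
48  48
The fourth differences are constant at 48.
Work back: 78 − 48 = 30;  32 − 30 = 2;  12 − 2 = 10;  16 − 10 = 6

6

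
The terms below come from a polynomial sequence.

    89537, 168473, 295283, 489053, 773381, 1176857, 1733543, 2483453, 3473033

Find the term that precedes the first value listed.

43421

78936, 126810, 193770, 284328, 403476, 556686, 749910, 989580
47874, 66960, 90558, 119148, 153210, 193224, 239670
19086, 23598, 28590, 34062, 40014, 46446
4512, 4992, 5472, 5952, 6432
480, 480, 480, 480
The fifth differences are constant at 480.
Work back: 4512 − 480 = 4032;  19086 − 4032 = 15054;  47874 − 15054 = 32820;  78936 − 32820 = 46116;  89537 − 46116 = 43421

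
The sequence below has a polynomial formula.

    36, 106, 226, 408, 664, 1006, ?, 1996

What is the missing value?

1446

Using the first 6 terms:
D1: 70  120  182  256  342
D2: 50  62  74  86
D3: 12  12  12
Constant third difference = 12.
Extend forward: 86 + 12 = 98;  342 + 98 = 440;  1006 + 440 = 1446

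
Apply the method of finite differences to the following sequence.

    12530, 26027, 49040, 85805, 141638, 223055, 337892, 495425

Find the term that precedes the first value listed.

D1: 13497, 23013, 36765, 55833, 81417, 114837, 157533
D2: 9516, 13752, 19068, 25584, 33420, 42696
D3: 4236, 5316, 6516, 7836, 9276
D4: 1080, 1200, 1320, 1440
D5: 120, 120, 120
The fifth differences are constant at 120.
Work back: 1080 − 120 = 960;  4236 − 960 = 3276;  9516 − 3276 = 6240;  13497 − 6240 = 7257;  12530 − 7257 = 5273

5273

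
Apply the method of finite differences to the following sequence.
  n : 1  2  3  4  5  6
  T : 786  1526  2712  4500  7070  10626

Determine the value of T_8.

D1: 740, 1186, 1788, 2570, 3556
D2: 446, 602, 782, 986
D3: 156, 180, 204
D4: 24, 24
The fourth differences are constant (24).
204 + 24 = 228;  986 + 228 = 1214;  3556 + 1214 = 4770;  10626 + 4770 = 15396
228 + 24 = 252;  1214 + 252 = 1466;  4770 + 1466 = 6236;  15396 + 6236 = 21632

21632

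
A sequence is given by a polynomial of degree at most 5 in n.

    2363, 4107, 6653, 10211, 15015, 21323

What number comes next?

1744 , 2546 , 3558 , 4804 , 6308
802 , 1012 , 1246 , 1504
210 , 234 , 258
24 , 24
Fourth differences constant at 24.
258 + 24 = 282;  1504 + 282 = 1786;  6308 + 1786 = 8094;  21323 + 8094 = 29417

29417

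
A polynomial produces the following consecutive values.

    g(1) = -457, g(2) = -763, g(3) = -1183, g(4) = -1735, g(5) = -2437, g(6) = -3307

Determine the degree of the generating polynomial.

3

D1: -306, -420, -552, -702, -870
D2: -114, -132, -150, -168
D3: -18, -18, -18
The third differences are constant, so the polynomial has degree 3.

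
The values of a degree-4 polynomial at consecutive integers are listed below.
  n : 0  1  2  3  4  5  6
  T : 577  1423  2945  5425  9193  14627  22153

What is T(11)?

D1: 846  1522  2480  3768  5434  7526
D2: 676  958  1288  1666  2092
D3: 282  330  378  426
D4: 48  48  48
Fourth differences constant at 48.
426 + 48 = 474;  2092 + 474 = 2566;  7526 + 2566 = 10092;  22153 + 10092 = 32245
474 + 48 = 522;  2566 + 522 = 3088;  10092 + 3088 = 13180;  32245 + 13180 = 45425
522 + 48 = 570;  3088 + 570 = 3658;  13180 + 3658 = 16838;  45425 + 16838 = 62263
570 + 48 = 618;  3658 + 618 = 4276;  16838 + 4276 = 21114;  62263 + 21114 = 83377
618 + 48 = 666;  4276 + 666 = 4942;  21114 + 4942 = 26056;  83377 + 26056 = 109433

109433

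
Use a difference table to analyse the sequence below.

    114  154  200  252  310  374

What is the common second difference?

6

First differences: 40, 46, 52, 58, 64
Second differences: 6, 6, 6, 6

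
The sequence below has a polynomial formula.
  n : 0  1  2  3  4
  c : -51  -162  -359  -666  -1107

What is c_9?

-6162

Δ: -111 , -197 , -307 , -441
Δ²: -86 , -110 , -134
Δ³: -24 , -24
Third differences constant at -24.
-134 − 24 = -158;  -441 − 158 = -599;  -1107 − 599 = -1706
-158 − 24 = -182;  -599 − 182 = -781;  -1706 − 781 = -2487
-182 − 24 = -206;  -781 − 206 = -987;  -2487 − 987 = -3474
-206 − 24 = -230;  -987 − 230 = -1217;  -3474 − 1217 = -4691
-230 − 24 = -254;  -1217 − 254 = -1471;  -4691 − 1471 = -6162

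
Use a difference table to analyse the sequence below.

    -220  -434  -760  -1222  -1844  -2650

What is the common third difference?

D1: -214, -326, -462, -622, -806
D2: -112, -136, -160, -184
D3: -24, -24, -24

-24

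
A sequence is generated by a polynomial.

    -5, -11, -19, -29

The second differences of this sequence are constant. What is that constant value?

D1: -6, -8, -10
D2: -2, -2

-2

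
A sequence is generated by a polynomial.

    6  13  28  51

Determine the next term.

Δ: 7, 15, 23
Δ²: 8, 8
Constant second difference = 8, so extend:
23 + 8 = 31;  51 + 31 = 82

82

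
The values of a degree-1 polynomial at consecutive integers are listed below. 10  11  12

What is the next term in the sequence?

13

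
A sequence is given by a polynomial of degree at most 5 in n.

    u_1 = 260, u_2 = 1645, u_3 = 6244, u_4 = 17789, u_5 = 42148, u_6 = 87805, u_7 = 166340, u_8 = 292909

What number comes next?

486724

Δ: 1385, 4599, 11545, 24359, 45657, 78535, 126569
Δ²: 3214, 6946, 12814, 21298, 32878, 48034
Δ³: 3732, 5868, 8484, 11580, 15156
Δ⁴: 2136, 2616, 3096, 3576
Δ⁵: 480, 480, 480
Constant fifth difference = 480, so extend:
3576 + 480 = 4056;  15156 + 4056 = 19212;  48034 + 19212 = 67246;  126569 + 67246 = 193815;  292909 + 193815 = 486724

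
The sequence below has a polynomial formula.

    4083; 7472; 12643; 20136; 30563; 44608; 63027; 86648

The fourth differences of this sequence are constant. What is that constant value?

Δ: 3389, 5171, 7493, 10427, 14045, 18419, 23621
Δ²: 1782, 2322, 2934, 3618, 4374, 5202
Δ³: 540, 612, 684, 756, 828
Δ⁴: 72, 72, 72, 72

72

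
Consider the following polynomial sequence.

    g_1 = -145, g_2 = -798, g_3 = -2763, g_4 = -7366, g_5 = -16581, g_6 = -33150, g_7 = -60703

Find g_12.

-567558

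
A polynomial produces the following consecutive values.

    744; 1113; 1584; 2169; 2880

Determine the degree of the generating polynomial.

3

First differences: 369, 471, 585, 711
Second differences: 102, 114, 126
Third differences: 12, 12
The third differences are constant, so the polynomial has degree 3.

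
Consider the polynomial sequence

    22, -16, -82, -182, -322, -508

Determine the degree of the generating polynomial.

3

-38, -66, -100, -140, -186
-28, -34, -40, -46
-6, -6, -6
The third differences are constant, so the polynomial has degree 3.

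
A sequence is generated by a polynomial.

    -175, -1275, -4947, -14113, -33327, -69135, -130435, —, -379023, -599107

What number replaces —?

Using the first 7 terms:
First differences: -1100  -3672  -9166  -19214  -35808  -61300
Second differences: -2572  -5494  -10048  -16594  -25492
Third differences: -2922  -4554  -6546  -8898
Fourth differences: -1632  -1992  -2352
Fifth differences: -360  -360
Constant fifth difference = -360.
Extend forward: -2352 − 360 = -2712;  -8898 − 2712 = -11610;  -25492 − 11610 = -37102;  -61300 − 37102 = -98402;  -130435 − 98402 = -228837

-228837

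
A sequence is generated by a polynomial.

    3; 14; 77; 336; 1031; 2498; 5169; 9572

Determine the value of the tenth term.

26166

D1: 11  63  259  695  1467  2671  4403
D2: 52  196  436  772  1204  1732
D3: 144  240  336  432  528
D4: 96  96  96  96
Constant fourth difference = 96, so extend:
528 + 96 = 624;  1732 + 624 = 2356;  4403 + 2356 = 6759;  9572 + 6759 = 16331
624 + 96 = 720;  2356 + 720 = 3076;  6759 + 3076 = 9835;  16331 + 9835 = 26166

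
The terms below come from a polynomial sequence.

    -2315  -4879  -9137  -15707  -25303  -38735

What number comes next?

-56909

First differences: -2564 , -4258 , -6570 , -9596 , -13432
Second differences: -1694 , -2312 , -3026 , -3836
Third differences: -618 , -714 , -810
Fourth differences: -96 , -96
The fourth differences are constant (-96).
-810 − 96 = -906;  -3836 − 906 = -4742;  -13432 − 4742 = -18174;  -38735 − 18174 = -56909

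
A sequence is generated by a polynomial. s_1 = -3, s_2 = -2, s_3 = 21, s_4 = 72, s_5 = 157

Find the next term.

282

D1: 1  23  51  85
D2: 22  28  34
D3: 6  6
Third differences constant at 6.
34 + 6 = 40;  85 + 40 = 125;  157 + 125 = 282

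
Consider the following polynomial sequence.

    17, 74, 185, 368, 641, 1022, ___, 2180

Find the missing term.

Using the first 6 terms:
D1: 57, 111, 183, 273, 381
D2: 54, 72, 90, 108
D3: 18, 18, 18
Constant third difference = 18.
Extend forward: 108 + 18 = 126;  381 + 126 = 507;  1022 + 507 = 1529

1529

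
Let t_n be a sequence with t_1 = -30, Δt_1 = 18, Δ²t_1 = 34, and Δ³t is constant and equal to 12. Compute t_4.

Build the table forward from the leading diagonal:
Δ³: 12, 12, 12, 12
Δ²: 34, 46, 58, 70
Δ: 18, 52, 98, 156
t: -30, -12, 40, 138

138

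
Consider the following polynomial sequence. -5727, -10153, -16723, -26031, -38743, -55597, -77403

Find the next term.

-105043

-4426 , -6570 , -9308 , -12712 , -16854 , -21806
-2144 , -2738 , -3404 , -4142 , -4952
-594 , -666 , -738 , -810
-72 , -72 , -72
Fourth differences constant at -72.
-810 − 72 = -882;  -4952 − 882 = -5834;  -21806 − 5834 = -27640;  -77403 − 27640 = -105043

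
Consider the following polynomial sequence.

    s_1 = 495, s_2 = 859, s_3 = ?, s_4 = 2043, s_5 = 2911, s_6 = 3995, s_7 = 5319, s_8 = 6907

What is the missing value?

1367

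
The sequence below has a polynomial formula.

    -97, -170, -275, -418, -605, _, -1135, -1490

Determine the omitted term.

-842

Using the first 5 terms:
First differences: -73, -105, -143, -187
Second differences: -32, -38, -44
Third differences: -6, -6
Constant third difference = -6.
Extend forward: -44 − 6 = -50;  -187 − 50 = -237;  -605 − 237 = -842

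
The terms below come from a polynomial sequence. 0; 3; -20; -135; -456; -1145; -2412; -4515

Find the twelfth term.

-28127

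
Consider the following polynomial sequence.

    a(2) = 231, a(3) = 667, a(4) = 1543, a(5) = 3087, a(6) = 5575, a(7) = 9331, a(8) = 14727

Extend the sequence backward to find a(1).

436  876  1544  2488  3756  5396
440  668  944  1268  1640
228  276  324  372
48  48  48
The fourth differences are constant at 48.
Work back: 228 − 48 = 180;  440 − 180 = 260;  436 − 260 = 176;  231 − 176 = 55

55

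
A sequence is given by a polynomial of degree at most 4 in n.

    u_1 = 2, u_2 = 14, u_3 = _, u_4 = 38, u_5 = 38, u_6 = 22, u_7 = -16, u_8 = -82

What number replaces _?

28

Using the last 5 terms:
D1: 0  -16  -38  -66
D2: -16  -22  -28
D3: -6  -6
Constant third difference = -6.
Extend backward: -16 + 6 = -10;  0 + 10 = 10;  38 − 10 = 28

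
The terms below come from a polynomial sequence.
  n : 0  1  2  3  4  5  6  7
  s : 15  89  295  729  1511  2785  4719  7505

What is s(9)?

74 , 206 , 434 , 782 , 1274 , 1934 , 2786
132 , 228 , 348 , 492 , 660 , 852
96 , 120 , 144 , 168 , 192
24 , 24 , 24 , 24
The fourth differences are constant (24).
192 + 24 = 216;  852 + 216 = 1068;  2786 + 1068 = 3854;  7505 + 3854 = 11359
216 + 24 = 240;  1068 + 240 = 1308;  3854 + 1308 = 5162;  11359 + 5162 = 16521

16521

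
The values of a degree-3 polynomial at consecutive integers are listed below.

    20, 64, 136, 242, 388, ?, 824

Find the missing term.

580

Using the first 5 terms:
Δ: 44, 72, 106, 146
Δ²: 28, 34, 40
Δ³: 6, 6
Constant third difference = 6.
Extend forward: 40 + 6 = 46;  146 + 46 = 192;  388 + 192 = 580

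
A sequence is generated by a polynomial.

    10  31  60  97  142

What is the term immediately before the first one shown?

Δ: 21, 29, 37, 45
Δ²: 8, 8, 8
The second differences are constant at 8.
Work back: 21 − 8 = 13;  10 − 13 = -3

-3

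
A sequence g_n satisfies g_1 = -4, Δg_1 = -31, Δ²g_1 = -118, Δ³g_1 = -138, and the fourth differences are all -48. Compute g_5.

-1436

Build the table forward from the leading diagonal:
Δ⁴: -48, -48, -48, -48, -48
Δ³: -138, -186, -234, -282, -330
Δ²: -118, -256, -442, -676, -958
Δ: -31, -149, -405, -847, -1523
g: -4, -35, -184, -589, -1436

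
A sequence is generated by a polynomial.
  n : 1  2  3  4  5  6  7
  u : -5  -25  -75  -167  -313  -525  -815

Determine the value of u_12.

-3855

Δ: -20, -50, -92, -146, -212, -290
Δ²: -30, -42, -54, -66, -78
Δ³: -12, -12, -12, -12
Constant third difference = -12, so extend:
-78 − 12 = -90;  -290 − 90 = -380;  -815 − 380 = -1195
-90 − 12 = -102;  -380 − 102 = -482;  -1195 − 482 = -1677
-102 − 12 = -114;  -482 − 114 = -596;  -1677 − 596 = -2273
-114 − 12 = -126;  -596 − 126 = -722;  -2273 − 722 = -2995
-126 − 12 = -138;  -722 − 138 = -860;  -2995 − 860 = -3855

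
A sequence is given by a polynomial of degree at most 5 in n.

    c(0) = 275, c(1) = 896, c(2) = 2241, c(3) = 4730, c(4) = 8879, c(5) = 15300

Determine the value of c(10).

First differences: 621, 1345, 2489, 4149, 6421
Second differences: 724, 1144, 1660, 2272
Third differences: 420, 516, 612
Fourth differences: 96, 96
Fourth differences constant at 96.
612 + 96 = 708;  2272 + 708 = 2980;  6421 + 2980 = 9401;  15300 + 9401 = 24701
708 + 96 = 804;  2980 + 804 = 3784;  9401 + 3784 = 13185;  24701 + 13185 = 37886
804 + 96 = 900;  3784 + 900 = 4684;  13185 + 4684 = 17869;  37886 + 17869 = 55755
900 + 96 = 996;  4684 + 996 = 5680;  17869 + 5680 = 23549;  55755 + 23549 = 79304
996 + 96 = 1092;  5680 + 1092 = 6772;  23549 + 6772 = 30321;  79304 + 30321 = 109625

109625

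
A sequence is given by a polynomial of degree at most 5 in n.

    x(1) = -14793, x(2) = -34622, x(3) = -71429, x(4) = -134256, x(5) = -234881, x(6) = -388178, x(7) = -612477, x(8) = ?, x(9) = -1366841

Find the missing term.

-929924

Using the first 7 terms:
-19829  -36807  -62827  -100625  -153297  -224299
-16978  -26020  -37798  -52672  -71002
-9042  -11778  -14874  -18330
-2736  -3096  -3456
-360  -360
Constant fifth difference = -360.
Extend forward: -3456 − 360 = -3816;  -18330 − 3816 = -22146;  -71002 − 22146 = -93148;  -224299 − 93148 = -317447;  -612477 − 317447 = -929924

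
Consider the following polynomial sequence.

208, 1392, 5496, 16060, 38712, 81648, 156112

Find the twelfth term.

1668732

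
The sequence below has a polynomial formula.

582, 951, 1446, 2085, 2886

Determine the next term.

D1: 369 , 495 , 639 , 801
D2: 126 , 144 , 162
D3: 18 , 18
The third differences are constant (18).
162 + 18 = 180;  801 + 180 = 981;  2886 + 981 = 3867

3867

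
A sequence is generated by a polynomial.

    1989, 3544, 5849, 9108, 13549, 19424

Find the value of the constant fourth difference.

First differences: 1555, 2305, 3259, 4441, 5875
Second differences: 750, 954, 1182, 1434
Third differences: 204, 228, 252
Fourth differences: 24, 24

24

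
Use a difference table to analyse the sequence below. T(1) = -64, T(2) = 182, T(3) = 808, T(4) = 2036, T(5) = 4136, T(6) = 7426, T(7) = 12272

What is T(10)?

40526

246 , 626 , 1228 , 2100 , 3290 , 4846
380 , 602 , 872 , 1190 , 1556
222 , 270 , 318 , 366
48 , 48 , 48
Fourth differences constant at 48.
366 + 48 = 414;  1556 + 414 = 1970;  4846 + 1970 = 6816;  12272 + 6816 = 19088
414 + 48 = 462;  1970 + 462 = 2432;  6816 + 2432 = 9248;  19088 + 9248 = 28336
462 + 48 = 510;  2432 + 510 = 2942;  9248 + 2942 = 12190;  28336 + 12190 = 40526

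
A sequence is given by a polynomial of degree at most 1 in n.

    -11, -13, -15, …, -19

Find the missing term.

-17

Using the first 3 terms:
First differences: -2  -2
Constant first difference = -2.
Extend forward: -15 − 2 = -17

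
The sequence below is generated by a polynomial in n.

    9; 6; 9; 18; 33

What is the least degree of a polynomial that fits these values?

2

Δ: -3, 3, 9, 15
Δ²: 6, 6, 6
The second differences are constant, so the polynomial has degree 2.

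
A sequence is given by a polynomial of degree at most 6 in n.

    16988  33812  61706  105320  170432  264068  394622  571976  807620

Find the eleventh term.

1508498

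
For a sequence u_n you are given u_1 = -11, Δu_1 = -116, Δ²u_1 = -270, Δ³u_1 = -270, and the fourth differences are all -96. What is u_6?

Build the table forward from the leading diagonal:
Δ⁴: -96, -96, -96, -96, -96, -96
Δ³: -270, -366, -462, -558, -654, -750
Δ²: -270, -540, -906, -1368, -1926, -2580
Δ: -116, -386, -926, -1832, -3200, -5126
u: -11, -127, -513, -1439, -3271, -6471

-6471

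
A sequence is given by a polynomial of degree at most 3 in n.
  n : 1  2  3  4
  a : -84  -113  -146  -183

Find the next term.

-29, -33, -37
-4, -4
Constant second difference = -4, so extend:
-37 − 4 = -41;  -183 − 41 = -224

-224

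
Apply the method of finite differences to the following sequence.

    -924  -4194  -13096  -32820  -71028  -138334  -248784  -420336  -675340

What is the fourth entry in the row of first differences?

Δ: -3270, -8902, -19724, -38208, -67306, -110450, -171552, -255004
Δ²: -5632, -10822, -18484, -29098, -43144, -61102, -83452
Δ³: -5190, -7662, -10614, -14046, -17958, -22350
Δ⁴: -2472, -2952, -3432, -3912, -4392
Δ⁵: -480, -480, -480, -480

-38208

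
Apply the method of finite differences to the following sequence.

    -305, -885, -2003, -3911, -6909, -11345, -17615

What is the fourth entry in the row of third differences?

Δ: -580, -1118, -1908, -2998, -4436, -6270
Δ²: -538, -790, -1090, -1438, -1834
Δ³: -252, -300, -348, -396
Δ⁴: -48, -48, -48

-396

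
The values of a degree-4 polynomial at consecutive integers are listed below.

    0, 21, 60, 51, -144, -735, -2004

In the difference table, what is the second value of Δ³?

-138

D1: 21, 39, -9, -195, -591, -1269
D2: 18, -48, -186, -396, -678
D3: -66, -138, -210, -282
D4: -72, -72, -72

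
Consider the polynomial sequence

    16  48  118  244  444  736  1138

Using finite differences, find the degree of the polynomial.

3

32, 70, 126, 200, 292, 402
38, 56, 74, 92, 110
18, 18, 18, 18
The third differences are constant, so the polynomial has degree 3.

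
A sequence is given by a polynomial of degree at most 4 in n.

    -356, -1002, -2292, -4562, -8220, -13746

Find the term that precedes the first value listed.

-646  -1290  -2270  -3658  -5526
-644  -980  -1388  -1868
-336  -408  -480
-72  -72
The fourth differences are constant at -72.
Work back: -336 + 72 = -264;  -644 + 264 = -380;  -646 + 380 = -266;  -356 + 266 = -90

-90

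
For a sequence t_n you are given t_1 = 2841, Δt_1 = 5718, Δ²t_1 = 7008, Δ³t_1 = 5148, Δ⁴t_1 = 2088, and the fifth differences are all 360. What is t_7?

Build the table forward from the leading diagonal:
D5: 360, 360, 360, 360, 360, 360, 360
D4: 2088, 2448, 2808, 3168, 3528, 3888, 4248
D3: 5148, 7236, 9684, 12492, 15660, 19188, 23076
D2: 7008, 12156, 19392, 29076, 41568, 57228, 76416
D1: 5718, 12726, 24882, 44274, 73350, 114918, 172146
t: 2841, 8559, 21285, 46167, 90441, 163791, 278709

278709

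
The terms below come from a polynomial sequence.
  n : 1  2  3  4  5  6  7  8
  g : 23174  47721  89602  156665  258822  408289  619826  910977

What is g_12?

3333481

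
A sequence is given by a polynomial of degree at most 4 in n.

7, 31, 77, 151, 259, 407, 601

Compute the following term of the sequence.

D1: 24, 46, 74, 108, 148, 194
D2: 22, 28, 34, 40, 46
D3: 6, 6, 6, 6
The third differences are constant (6).
46 + 6 = 52;  194 + 52 = 246;  601 + 246 = 847

847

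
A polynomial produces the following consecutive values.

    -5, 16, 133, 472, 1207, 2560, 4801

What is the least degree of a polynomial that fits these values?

First differences: 21, 117, 339, 735, 1353, 2241
Second differences: 96, 222, 396, 618, 888
Third differences: 126, 174, 222, 270
Fourth differences: 48, 48, 48
The fourth differences are constant, so the polynomial has degree 4.

4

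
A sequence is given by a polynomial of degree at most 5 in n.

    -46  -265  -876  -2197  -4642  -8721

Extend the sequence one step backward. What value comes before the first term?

3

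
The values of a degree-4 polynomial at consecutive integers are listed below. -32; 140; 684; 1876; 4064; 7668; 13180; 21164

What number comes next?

32256

D1: 172 , 544 , 1192 , 2188 , 3604 , 5512 , 7984
D2: 372 , 648 , 996 , 1416 , 1908 , 2472
D3: 276 , 348 , 420 , 492 , 564
D4: 72 , 72 , 72 , 72
Constant fourth difference = 72, so extend:
564 + 72 = 636;  2472 + 636 = 3108;  7984 + 3108 = 11092;  21164 + 11092 = 32256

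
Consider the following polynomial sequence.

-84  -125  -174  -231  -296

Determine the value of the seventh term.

First differences: -41, -49, -57, -65
Second differences: -8, -8, -8
Constant second difference = -8, so extend:
-65 − 8 = -73;  -296 − 73 = -369
-73 − 8 = -81;  -369 − 81 = -450

-450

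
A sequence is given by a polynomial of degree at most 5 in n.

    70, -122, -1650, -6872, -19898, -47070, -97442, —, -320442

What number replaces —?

-183260

Using the first 7 terms:
First differences: -192  -1528  -5222  -13026  -27172  -50372
Second differences: -1336  -3694  -7804  -14146  -23200
Third differences: -2358  -4110  -6342  -9054
Fourth differences: -1752  -2232  -2712
Fifth differences: -480  -480
Constant fifth difference = -480.
Extend forward: -2712 − 480 = -3192;  -9054 − 3192 = -12246;  -23200 − 12246 = -35446;  -50372 − 35446 = -85818;  -97442 − 85818 = -183260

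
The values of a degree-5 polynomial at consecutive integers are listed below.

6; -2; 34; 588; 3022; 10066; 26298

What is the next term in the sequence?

58624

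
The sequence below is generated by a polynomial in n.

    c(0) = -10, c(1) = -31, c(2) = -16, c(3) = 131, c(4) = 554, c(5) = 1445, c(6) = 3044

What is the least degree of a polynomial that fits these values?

-21, 15, 147, 423, 891, 1599
36, 132, 276, 468, 708
96, 144, 192, 240
48, 48, 48
The fourth differences are constant, so the polynomial has degree 4.

4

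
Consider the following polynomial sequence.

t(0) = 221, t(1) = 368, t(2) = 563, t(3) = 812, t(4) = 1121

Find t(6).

147, 195, 249, 309
48, 54, 60
6, 6
The third differences are constant (6).
60 + 6 = 66;  309 + 66 = 375;  1121 + 375 = 1496
66 + 6 = 72;  375 + 72 = 447;  1496 + 447 = 1943

1943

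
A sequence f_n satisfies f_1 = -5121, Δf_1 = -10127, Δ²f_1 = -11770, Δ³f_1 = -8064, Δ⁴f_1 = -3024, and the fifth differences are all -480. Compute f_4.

Build the table forward from the leading diagonal:
Fifth differences: -480  -480  -480  -480
Fourth differences: -3024  -3504  -3984  -4464
Third differences: -8064  -11088  -14592  -18576
Second differences: -11770  -19834  -30922  -45514
First differences: -10127  -21897  -41731  -72653
f: -5121  -15248  -37145  -78876

-78876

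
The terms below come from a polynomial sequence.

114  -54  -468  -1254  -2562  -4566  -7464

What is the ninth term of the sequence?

-16854

D1: -168 , -414 , -786 , -1308 , -2004 , -2898
D2: -246 , -372 , -522 , -696 , -894
D3: -126 , -150 , -174 , -198
D4: -24 , -24 , -24
Constant fourth difference = -24, so extend:
-198 − 24 = -222;  -894 − 222 = -1116;  -2898 − 1116 = -4014;  -7464 − 4014 = -11478
-222 − 24 = -246;  -1116 − 246 = -1362;  -4014 − 1362 = -5376;  -11478 − 5376 = -16854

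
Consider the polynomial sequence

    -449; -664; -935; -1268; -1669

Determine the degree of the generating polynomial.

-215, -271, -333, -401
-56, -62, -68
-6, -6
The third differences are constant, so the polynomial has degree 3.

3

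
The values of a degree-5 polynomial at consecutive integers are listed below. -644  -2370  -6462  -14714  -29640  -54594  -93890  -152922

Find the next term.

Δ: -1726, -4092, -8252, -14926, -24954, -39296, -59032
Δ²: -2366, -4160, -6674, -10028, -14342, -19736
Δ³: -1794, -2514, -3354, -4314, -5394
Δ⁴: -720, -840, -960, -1080
Δ⁵: -120, -120, -120
Fifth differences constant at -120.
-1080 − 120 = -1200;  -5394 − 1200 = -6594;  -19736 − 6594 = -26330;  -59032 − 26330 = -85362;  -152922 − 85362 = -238284

-238284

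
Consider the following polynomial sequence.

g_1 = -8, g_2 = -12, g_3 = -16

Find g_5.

-24

D1: -4 , -4
The first differences are constant (-4).
-16 − 4 = -20
-20 − 4 = -24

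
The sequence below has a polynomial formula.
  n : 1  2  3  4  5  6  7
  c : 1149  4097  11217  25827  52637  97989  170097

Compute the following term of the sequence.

2948, 7120, 14610, 26810, 45352, 72108
4172, 7490, 12200, 18542, 26756
3318, 4710, 6342, 8214
1392, 1632, 1872
240, 240
The fifth differences are constant (240).
1872 + 240 = 2112;  8214 + 2112 = 10326;  26756 + 10326 = 37082;  72108 + 37082 = 109190;  170097 + 109190 = 279287

279287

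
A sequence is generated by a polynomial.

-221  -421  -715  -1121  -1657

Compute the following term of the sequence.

-2341

Δ: -200, -294, -406, -536
Δ²: -94, -112, -130
Δ³: -18, -18
The third differences are constant (-18).
-130 − 18 = -148;  -536 − 148 = -684;  -1657 − 684 = -2341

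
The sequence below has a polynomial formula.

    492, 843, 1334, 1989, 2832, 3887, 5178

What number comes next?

6729

D1: 351, 491, 655, 843, 1055, 1291
D2: 140, 164, 188, 212, 236
D3: 24, 24, 24, 24
The third differences are constant (24).
236 + 24 = 260;  1291 + 260 = 1551;  5178 + 1551 = 6729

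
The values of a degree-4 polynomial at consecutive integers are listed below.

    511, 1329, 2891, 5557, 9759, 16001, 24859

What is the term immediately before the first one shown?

149

First differences: 818, 1562, 2666, 4202, 6242, 8858
Second differences: 744, 1104, 1536, 2040, 2616
Third differences: 360, 432, 504, 576
Fourth differences: 72, 72, 72
The fourth differences are constant at 72.
Work back: 360 − 72 = 288;  744 − 288 = 456;  818 − 456 = 362;  511 − 362 = 149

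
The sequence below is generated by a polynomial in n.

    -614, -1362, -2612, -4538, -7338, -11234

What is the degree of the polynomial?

D1: -748, -1250, -1926, -2800, -3896
D2: -502, -676, -874, -1096
D3: -174, -198, -222
D4: -24, -24
The fourth differences are constant, so the polynomial has degree 4.

4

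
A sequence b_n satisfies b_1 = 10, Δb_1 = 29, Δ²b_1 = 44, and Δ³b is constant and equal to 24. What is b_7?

1324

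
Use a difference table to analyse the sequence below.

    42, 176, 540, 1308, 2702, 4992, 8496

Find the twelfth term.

134, 364, 768, 1394, 2290, 3504
230, 404, 626, 896, 1214
174, 222, 270, 318
48, 48, 48
Constant fourth difference = 48, so extend:
318 + 48 = 366;  1214 + 366 = 1580;  3504 + 1580 = 5084;  8496 + 5084 = 13580
366 + 48 = 414;  1580 + 414 = 1994;  5084 + 1994 = 7078;  13580 + 7078 = 20658
414 + 48 = 462;  1994 + 462 = 2456;  7078 + 2456 = 9534;  20658 + 9534 = 30192
462 + 48 = 510;  2456 + 510 = 2966;  9534 + 2966 = 12500;  30192 + 12500 = 42692
510 + 48 = 558;  2966 + 558 = 3524;  12500 + 3524 = 16024;  42692 + 16024 = 58716

58716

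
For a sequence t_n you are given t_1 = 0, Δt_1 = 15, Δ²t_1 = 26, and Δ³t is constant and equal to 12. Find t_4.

Build the table forward from the leading diagonal:
Δ³: 12, 12, 12, 12
Δ²: 26, 38, 50, 62
Δ: 15, 41, 79, 129
t: 0, 15, 56, 135

135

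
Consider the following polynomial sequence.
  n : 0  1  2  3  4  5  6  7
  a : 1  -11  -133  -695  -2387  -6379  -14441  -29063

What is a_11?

-234871

Δ: -12  -122  -562  -1692  -3992  -8062  -14622
Δ²: -110  -440  -1130  -2300  -4070  -6560
Δ³: -330  -690  -1170  -1770  -2490
Δ⁴: -360  -480  -600  -720
Δ⁵: -120  -120  -120
The fifth differences are constant (-120).
-720 − 120 = -840;  -2490 − 840 = -3330;  -6560 − 3330 = -9890;  -14622 − 9890 = -24512;  -29063 − 24512 = -53575
-840 − 120 = -960;  -3330 − 960 = -4290;  -9890 − 4290 = -14180;  -24512 − 14180 = -38692;  -53575 − 38692 = -92267
-960 − 120 = -1080;  -4290 − 1080 = -5370;  -14180 − 5370 = -19550;  -38692 − 19550 = -58242;  -92267 − 58242 = -150509
-1080 − 120 = -1200;  -5370 − 1200 = -6570;  -19550 − 6570 = -26120;  -58242 − 26120 = -84362;  -150509 − 84362 = -234871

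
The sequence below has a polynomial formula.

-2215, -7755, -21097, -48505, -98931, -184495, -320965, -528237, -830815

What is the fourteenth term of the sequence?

First differences: -5540, -13342, -27408, -50426, -85564, -136470, -207272, -302578
Second differences: -7802, -14066, -23018, -35138, -50906, -70802, -95306
Third differences: -6264, -8952, -12120, -15768, -19896, -24504
Fourth differences: -2688, -3168, -3648, -4128, -4608
Fifth differences: -480, -480, -480, -480
Fifth differences constant at -480.
-4608 − 480 = -5088;  -24504 − 5088 = -29592;  -95306 − 29592 = -124898;  -302578 − 124898 = -427476;  -830815 − 427476 = -1258291
-5088 − 480 = -5568;  -29592 − 5568 = -35160;  -124898 − 35160 = -160058;  -427476 − 160058 = -587534;  -1258291 − 587534 = -1845825
-5568 − 480 = -6048;  -35160 − 6048 = -41208;  -160058 − 41208 = -201266;  -587534 − 201266 = -788800;  -1845825 − 788800 = -2634625
-6048 − 480 = -6528;  -41208 − 6528 = -47736;  -201266 − 47736 = -249002;  -788800 − 249002 = -1037802;  -2634625 − 1037802 = -3672427
-6528 − 480 = -7008;  -47736 − 7008 = -54744;  -249002 − 54744 = -303746;  -1037802 − 303746 = -1341548;  -3672427 − 1341548 = -5013975

-5013975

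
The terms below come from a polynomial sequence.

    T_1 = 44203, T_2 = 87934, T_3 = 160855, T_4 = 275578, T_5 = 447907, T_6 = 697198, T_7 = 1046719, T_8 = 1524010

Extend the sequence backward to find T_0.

Δ: 43731  72921  114723  172329  249291  349521  477291
Δ²: 29190  41802  57606  76962  100230  127770
Δ³: 12612  15804  19356  23268  27540
Δ⁴: 3192  3552  3912  4272
Δ⁵: 360  360  360
The fifth differences are constant at 360.
Work back: 3192 − 360 = 2832;  12612 − 2832 = 9780;  29190 − 9780 = 19410;  43731 − 19410 = 24321;  44203 − 24321 = 19882

19882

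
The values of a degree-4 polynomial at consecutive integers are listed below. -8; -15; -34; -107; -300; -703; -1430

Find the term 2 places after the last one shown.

-4432

-7 , -19 , -73 , -193 , -403 , -727
-12 , -54 , -120 , -210 , -324
-42 , -66 , -90 , -114
-24 , -24 , -24
The fourth differences are constant (-24).
-114 − 24 = -138;  -324 − 138 = -462;  -727 − 462 = -1189;  -1430 − 1189 = -2619
-138 − 24 = -162;  -462 − 162 = -624;  -1189 − 624 = -1813;  -2619 − 1813 = -4432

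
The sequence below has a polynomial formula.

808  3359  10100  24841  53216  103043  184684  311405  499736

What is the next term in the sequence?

769831

First differences: 2551, 6741, 14741, 28375, 49827, 81641, 126721, 188331
Second differences: 4190, 8000, 13634, 21452, 31814, 45080, 61610
Third differences: 3810, 5634, 7818, 10362, 13266, 16530
Fourth differences: 1824, 2184, 2544, 2904, 3264
Fifth differences: 360, 360, 360, 360
Fifth differences constant at 360.
3264 + 360 = 3624;  16530 + 3624 = 20154;  61610 + 20154 = 81764;  188331 + 81764 = 270095;  499736 + 270095 = 769831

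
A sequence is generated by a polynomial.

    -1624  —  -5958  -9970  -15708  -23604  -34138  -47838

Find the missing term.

-3288

Using the last 6 terms:
-4012, -5738, -7896, -10534, -13700
-1726, -2158, -2638, -3166
-432, -480, -528
-48, -48
Constant fourth difference = -48.
Extend backward: -432 + 48 = -384;  -1726 + 384 = -1342;  -4012 + 1342 = -2670;  -5958 + 2670 = -3288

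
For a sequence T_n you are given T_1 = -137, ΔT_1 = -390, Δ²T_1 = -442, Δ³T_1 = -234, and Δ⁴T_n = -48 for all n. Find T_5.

-5333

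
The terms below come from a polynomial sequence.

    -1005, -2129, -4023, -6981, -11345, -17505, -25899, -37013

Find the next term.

-51381

-1124, -1894, -2958, -4364, -6160, -8394, -11114
-770, -1064, -1406, -1796, -2234, -2720
-294, -342, -390, -438, -486
-48, -48, -48, -48
Fourth differences constant at -48.
-486 − 48 = -534;  -2720 − 534 = -3254;  -11114 − 3254 = -14368;  -37013 − 14368 = -51381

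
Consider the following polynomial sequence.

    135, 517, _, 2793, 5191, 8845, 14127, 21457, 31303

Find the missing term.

1327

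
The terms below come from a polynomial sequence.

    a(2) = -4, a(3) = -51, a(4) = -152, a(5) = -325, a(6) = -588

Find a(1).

7

First differences: -47  -101  -173  -263
Second differences: -54  -72  -90
Third differences: -18  -18
The third differences are constant at -18.
Work back: -54 + 18 = -36;  -47 + 36 = -11;  -4 + 11 = 7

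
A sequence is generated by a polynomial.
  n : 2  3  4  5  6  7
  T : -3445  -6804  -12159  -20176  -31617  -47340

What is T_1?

Δ: -3359  -5355  -8017  -11441  -15723
Δ²: -1996  -2662  -3424  -4282
Δ³: -666  -762  -858
Δ⁴: -96  -96
The fourth differences are constant at -96.
Work back: -666 + 96 = -570;  -1996 + 570 = -1426;  -3359 + 1426 = -1933;  -3445 + 1933 = -1512

-1512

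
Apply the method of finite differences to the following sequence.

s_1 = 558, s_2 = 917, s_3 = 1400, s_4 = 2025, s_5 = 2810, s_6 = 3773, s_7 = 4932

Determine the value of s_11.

11888

First differences: 359  483  625  785  963  1159
Second differences: 124  142  160  178  196
Third differences: 18  18  18  18
Third differences constant at 18.
196 + 18 = 214;  1159 + 214 = 1373;  4932 + 1373 = 6305
214 + 18 = 232;  1373 + 232 = 1605;  6305 + 1605 = 7910
232 + 18 = 250;  1605 + 250 = 1855;  7910 + 1855 = 9765
250 + 18 = 268;  1855 + 268 = 2123;  9765 + 2123 = 11888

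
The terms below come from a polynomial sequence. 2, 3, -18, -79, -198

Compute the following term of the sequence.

Δ: 1, -21, -61, -119
Δ²: -22, -40, -58
Δ³: -18, -18
The third differences are constant (-18).
-58 − 18 = -76;  -119 − 76 = -195;  -198 − 195 = -393

-393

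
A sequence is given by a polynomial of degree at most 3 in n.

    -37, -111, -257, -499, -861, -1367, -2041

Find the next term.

Δ: -74, -146, -242, -362, -506, -674
Δ²: -72, -96, -120, -144, -168
Δ³: -24, -24, -24, -24
Constant third difference = -24, so extend:
-168 − 24 = -192;  -674 − 192 = -866;  -2041 − 866 = -2907

-2907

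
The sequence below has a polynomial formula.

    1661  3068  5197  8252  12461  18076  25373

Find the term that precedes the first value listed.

796

Δ: 1407, 2129, 3055, 4209, 5615, 7297
Δ²: 722, 926, 1154, 1406, 1682
Δ³: 204, 228, 252, 276
Δ⁴: 24, 24, 24
The fourth differences are constant at 24.
Work back: 204 − 24 = 180;  722 − 180 = 542;  1407 − 542 = 865;  1661 − 865 = 796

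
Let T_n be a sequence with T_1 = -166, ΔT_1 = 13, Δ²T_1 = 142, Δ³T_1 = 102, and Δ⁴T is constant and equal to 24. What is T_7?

Build the table forward from the leading diagonal:
D4: 24  24  24  24  24  24  24
D3: 102  126  150  174  198  222  246
D2: 142  244  370  520  694  892  1114
D1: 13  155  399  769  1289  1983  2875
T: -166  -153  2  401  1170  2459  4442

4442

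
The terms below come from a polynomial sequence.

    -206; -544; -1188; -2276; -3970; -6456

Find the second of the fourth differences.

First differences: -338, -644, -1088, -1694, -2486
Second differences: -306, -444, -606, -792
Third differences: -138, -162, -186
Fourth differences: -24, -24

-24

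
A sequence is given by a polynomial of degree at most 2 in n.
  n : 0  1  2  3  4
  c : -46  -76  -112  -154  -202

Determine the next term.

First differences: -30, -36, -42, -48
Second differences: -6, -6, -6
Constant second difference = -6, so extend:
-48 − 6 = -54;  -202 − 54 = -256

-256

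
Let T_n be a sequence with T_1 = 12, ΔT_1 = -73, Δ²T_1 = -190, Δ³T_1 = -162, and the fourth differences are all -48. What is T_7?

Build the table forward from the leading diagonal:
Fourth differences: -48  -48  -48  -48  -48  -48  -48
Third differences: -162  -210  -258  -306  -354  -402  -450
Second differences: -190  -352  -562  -820  -1126  -1480  -1882
First differences: -73  -263  -615  -1177  -1997  -3123  -4603
T: 12  -61  -324  -939  -2116  -4113  -7236

-7236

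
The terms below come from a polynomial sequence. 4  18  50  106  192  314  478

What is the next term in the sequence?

14 , 32 , 56 , 86 , 122 , 164
18 , 24 , 30 , 36 , 42
6 , 6 , 6 , 6
Constant third difference = 6, so extend:
42 + 6 = 48;  164 + 48 = 212;  478 + 212 = 690

690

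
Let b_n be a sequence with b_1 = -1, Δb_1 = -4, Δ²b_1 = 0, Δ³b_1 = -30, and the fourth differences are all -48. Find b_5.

Build the table forward from the leading diagonal:
D4: -48  -48  -48  -48  -48
D3: -30  -78  -126  -174  -222
D2: 0  -30  -108  -234  -408
D1: -4  -4  -34  -142  -376
b: -1  -5  -9  -43  -185

-185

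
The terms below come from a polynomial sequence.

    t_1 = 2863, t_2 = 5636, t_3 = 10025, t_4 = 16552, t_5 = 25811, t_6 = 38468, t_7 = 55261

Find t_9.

First differences: 2773, 4389, 6527, 9259, 12657, 16793
Second differences: 1616, 2138, 2732, 3398, 4136
Third differences: 522, 594, 666, 738
Fourth differences: 72, 72, 72
Constant fourth difference = 72, so extend:
738 + 72 = 810;  4136 + 810 = 4946;  16793 + 4946 = 21739;  55261 + 21739 = 77000
810 + 72 = 882;  4946 + 882 = 5828;  21739 + 5828 = 27567;  77000 + 27567 = 104567

104567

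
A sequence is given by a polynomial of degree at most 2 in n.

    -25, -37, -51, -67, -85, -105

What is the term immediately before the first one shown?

-15

First differences: -12  -14  -16  -18  -20
Second differences: -2  -2  -2  -2
The second differences are constant at -2.
Work back: -12 + 2 = -10;  -25 + 10 = -15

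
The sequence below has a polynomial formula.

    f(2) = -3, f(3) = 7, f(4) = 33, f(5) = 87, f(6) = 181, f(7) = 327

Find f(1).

First differences: 10, 26, 54, 94, 146
Second differences: 16, 28, 40, 52
Third differences: 12, 12, 12
The third differences are constant at 12.
Work back: 16 − 12 = 4;  10 − 4 = 6;  -3 − 6 = -9

-9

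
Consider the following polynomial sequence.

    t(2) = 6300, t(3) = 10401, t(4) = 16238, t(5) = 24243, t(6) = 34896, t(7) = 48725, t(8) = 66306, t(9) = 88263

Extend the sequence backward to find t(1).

3551

Δ: 4101  5837  8005  10653  13829  17581  21957
Δ²: 1736  2168  2648  3176  3752  4376
Δ³: 432  480  528  576  624
Δ⁴: 48  48  48  48
The fourth differences are constant at 48.
Work back: 432 − 48 = 384;  1736 − 384 = 1352;  4101 − 1352 = 2749;  6300 − 2749 = 3551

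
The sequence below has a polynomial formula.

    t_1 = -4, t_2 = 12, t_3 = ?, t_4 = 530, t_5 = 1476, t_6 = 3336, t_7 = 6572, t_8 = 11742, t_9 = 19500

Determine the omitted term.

132

Using the last 6 terms:
Δ: 946, 1860, 3236, 5170, 7758
Δ²: 914, 1376, 1934, 2588
Δ³: 462, 558, 654
Δ⁴: 96, 96
Constant fourth difference = 96.
Extend backward: 462 − 96 = 366;  914 − 366 = 548;  946 − 548 = 398;  530 − 398 = 132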